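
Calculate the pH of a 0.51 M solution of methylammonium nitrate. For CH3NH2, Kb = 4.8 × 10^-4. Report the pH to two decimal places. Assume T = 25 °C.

pH = 5.49

CH3NH3+ is the conjugate acid of the weak base CH3NH2.
Ka = Kw/Kb = 1.0×10^-14 / 4.8 × 10^-4 = 2.08 × 10^-11
From the ICE table, Ka = x²/(0.51 − x) = 2.08 × 10^-11.
Assume x ≪ 0.51: x ≈ √(2.08 × 10^-11 × 0.51) = 3.26 × 10^-6 M
pH = −log[H+] = −log(3.26 × 10^-6) = 5.49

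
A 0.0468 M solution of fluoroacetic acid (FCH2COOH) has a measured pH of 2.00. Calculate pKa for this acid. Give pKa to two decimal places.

pKa = 2.57

[H+] = 10^(-2.00) = 1.00 × 10^-2 M
At equilibrium [HA] = 0.0468 − 1.00 × 10^-2 = 3.68 × 10^-2 M
Ka = [H+][A-]/[HA] = (1.00 × 10^-2)² / 3.68 × 10^-2 = 2.72 × 10^-3
pKa = -log(2.72 × 10^-3) = 2.57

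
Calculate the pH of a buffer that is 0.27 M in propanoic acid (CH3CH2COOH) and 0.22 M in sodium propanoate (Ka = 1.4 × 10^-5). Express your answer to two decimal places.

pKa = −log(1.4 × 10^-5) = 4.854
Henderson–Hasselbalch: pH = pKa + log([CH3CH2COO-]/[CH3CH2COOH]) = 4.854 + log(0.22/0.27)
pH = 4.854 + (-0.089) = 4.76

pH = 4.76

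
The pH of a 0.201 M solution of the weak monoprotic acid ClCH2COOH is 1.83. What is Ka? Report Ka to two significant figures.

Ka = 1.2 × 10^-3

[H+] = 10^(-1.83) = 1.48 × 10^-2 M
At equilibrium [HA] = 0.201 − 1.48 × 10^-2 = 1.86 × 10^-1 M
Ka = [H+][A-]/[HA] = (1.48 × 10^-2)² / 1.86 × 10^-1 = 1.2 × 10^-3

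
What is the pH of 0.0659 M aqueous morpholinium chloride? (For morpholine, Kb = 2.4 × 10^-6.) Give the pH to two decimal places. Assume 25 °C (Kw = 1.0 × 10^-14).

pH = 4.78

C4H8ONH2+ is the conjugate acid of the weak base C4H8ONH.
Ka = Kw/Kb = 1.0×10^-14 / 2.4 × 10^-6 = 4.17 × 10^-9
Let x = [H+] at equilibrium. Ka = x²/(0.0659 − x).
Assume x ≪ 0.0659: x ≈ √(4.17 × 10^-9 × 0.0659) = 1.66 × 10^-5 M
pH = −log[H+] = −log(1.66 × 10^-5) = 4.78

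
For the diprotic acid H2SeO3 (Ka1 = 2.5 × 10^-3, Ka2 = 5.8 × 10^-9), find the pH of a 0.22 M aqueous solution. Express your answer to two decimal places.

pH = 1.65

Since Ka1 ≫ Ka2, the first ionization dominates [H+].
Ka1 = x²/(0.22 − x) = 2.5 × 10^-3
Solving the quadratic: x = (−Ka1 + √(Ka1² + 4·Ka1·C₀))/2 = 2.22 × 10^-2 M
pH = −log(2.22 × 10^-2) = 1.65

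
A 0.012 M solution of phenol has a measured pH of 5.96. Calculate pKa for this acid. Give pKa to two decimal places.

[H+] = 10^(-5.96) = 1.10 × 10^-6 M
At equilibrium [HA] = 0.012 − 1.10 × 10^-6 = 1.20 × 10^-2 M
Ka = [H+][A-]/[HA] = (1.10 × 10^-6)² / 1.20 × 10^-2 = 1.01 × 10^-10
pKa = -log(1.01 × 10^-10) = 10.00

pKa = 10.00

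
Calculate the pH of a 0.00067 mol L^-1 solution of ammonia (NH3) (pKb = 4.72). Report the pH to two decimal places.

pH = 10.02

NH3 + H2O ⇌ NH4+ + OH-
Kb = 10^(−4.72) = 1.91 × 10^-5
From the ICE table, Kb = [OH-]²/(0.00067 − [OH-]) = 1.91 × 10^-5.
The 5% rule fails; solving [OH-]² + Kb·[OH-] − Kb·C₀ = 0 exactly:
[OH-] = [−1.91e-05 + √(1.91e-05² + 5.12e-08)]/2 = 1.04 × 10^-4 M
pOH = 3.98, so pH = 14.00 − pOH = 10.02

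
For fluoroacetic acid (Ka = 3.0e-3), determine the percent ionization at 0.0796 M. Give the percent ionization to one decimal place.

17.6%

FCH2COOH ⇌ FCH2COO- + H+; let x = [H+] at equilibrium.
Solve x² + 0.003x − 0.000239 = 0 → x = 1.40 × 10^-2 M
% ionization = x/C₀ × 100% = 1.40 × 10^-2/0.0796 × 100% = 17.6%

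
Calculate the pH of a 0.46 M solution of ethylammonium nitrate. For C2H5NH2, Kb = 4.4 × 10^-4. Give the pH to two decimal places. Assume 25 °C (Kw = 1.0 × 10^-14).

C2H5NH3+ is the conjugate acid of the weak base C2H5NH2.
Ka = Kw/Kb = 1.0×10^-14 / 4.4 × 10^-4 = 2.27 × 10^-11
Let x = [H+] at equilibrium. Ka = x²/(0.46 − x).
Neglecting x in the denominator: x = √(2.27 × 10^-11 × 0.46) = 3.23 × 10^-6 M
Check: 0.0007% ionized — well under 5%, approximation valid.
pH = −log[H+] = −log(3.23 × 10^-6) = 5.49

pH = 5.49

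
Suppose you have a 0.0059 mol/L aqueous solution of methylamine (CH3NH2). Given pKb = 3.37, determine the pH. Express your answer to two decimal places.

pH = 11.14

CH3NH2 + H2O ⇌ CH3NH3+ + OH-
Kb = 10^(−3.37) = 4.27 × 10^-4
Kb = [OH-]²/(0.0059 − [OH-]) = 4.27 × 10^-4
The 5% rule fails; solving [OH-]² + Kb·[OH-] − Kb·C₀ = 0 exactly:
[OH-] = [−0.000427 + √(0.000427² + 1.01e-05)]/2 = 1.39 × 10^-3 M
pOH = 2.86, so pH = 14.00 − pOH = 11.14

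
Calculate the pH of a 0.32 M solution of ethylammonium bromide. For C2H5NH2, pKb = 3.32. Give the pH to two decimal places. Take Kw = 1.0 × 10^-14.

C2H5NH3+ is the conjugate acid of the weak base C2H5NH2.
Kb = 10^(−3.32) = 4.79 × 10^-4
Ka = Kw/Kb = 1.0×10^-14 / 4.79 × 10^-4 = 2.09 × 10^-11
Let x = [H+] at equilibrium. Ka = x²/(0.32 − x).
Neglecting x in the denominator: x = √(2.09 × 10^-11 × 0.32) = 2.59 × 10^-6 M
Check: 0.00081% ionized — well under 5%, approximation valid.
pH = −log[H+] = −log(2.59 × 10^-6) = 5.59

pH = 5.59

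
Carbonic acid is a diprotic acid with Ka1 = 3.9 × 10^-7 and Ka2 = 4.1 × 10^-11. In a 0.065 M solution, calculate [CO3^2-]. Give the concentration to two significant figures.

4.1 × 10^-11 M

First ionization gives [H+] ≈ [HCO3-] = 1.59 × 10^-4 M.
Second step: Ka2 = [H+][CO3^2-]/[HCO3-] ≈ [CO3^2-] (since [H+] ≈ [HCO3-]).
So [CO3^2-] ≈ Ka2.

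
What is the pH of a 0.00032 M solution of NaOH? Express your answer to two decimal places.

pH = 10.51

NaOH is a strong base; [OH-] = 0.00032 M.
pOH = -log(0.00032) = 3.49
pH = 14.00 - 3.49 = 10.51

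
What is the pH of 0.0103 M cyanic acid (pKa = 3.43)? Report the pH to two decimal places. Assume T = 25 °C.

HOCN ⇌ OCN- + H+
Ka = 10^(−3.43) = 3.72 × 10^-4
From the ICE table, Ka = [H+]²/(0.0103 − [H+]) = 3.72 × 10^-4.
Here C₀/Ka ≈ 27.7, so the small-[H+] approximation fails. Use the quadratic:
[H+] = [−0.000372 + √(0.000372² + 1.53e-05)]/2 = 1.78 × 10^-3 M
pH = −log(1.78 × 10^-3) = 2.75

pH = 2.75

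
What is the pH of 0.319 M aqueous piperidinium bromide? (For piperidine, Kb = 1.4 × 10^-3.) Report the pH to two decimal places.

pH = 5.82

C5H10NH2+ is the conjugate acid of the weak base C5H10NH.
Ka = Kw/Kb = 1.0×10^-14 / 1.4 × 10^-3 = 7.14 × 10^-12
Let x = [H+] at equilibrium. Ka = x²/(0.319 − x).
Neglecting x in the denominator: x = √(7.14 × 10^-12 × 0.319) = 1.51 × 10^-6 M
pH = −log(1.51 × 10^-6) = 5.82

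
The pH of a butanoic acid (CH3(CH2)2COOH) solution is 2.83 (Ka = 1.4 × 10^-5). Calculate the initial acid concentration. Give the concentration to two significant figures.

[H+] = 10^(-2.83) = 1.48 × 10^-3 M = x
Ka = x²/(C₀ − x) ⇒ C₀ = x + x²/Ka
C₀ = 1.48 × 10^-3 + (1.48 × 10^-3)²/(1.4 × 10^-5) = 1.58 × 10^-1 M

C₀ = 1.6 × 10^-1 M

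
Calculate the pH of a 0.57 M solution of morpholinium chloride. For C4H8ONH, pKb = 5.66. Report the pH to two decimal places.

C4H8ONH2+ is the conjugate acid of the weak base C4H8ONH.
Kb = 10^(−5.66) = 2.19 × 10^-6
Ka = Kw/Kb = 1.0×10^-14 / 2.19 × 10^-6 = 4.57 × 10^-9
From the ICE table, Ka = x²/(0.57 − x) = 4.57 × 10^-9.
Assume x ≪ 0.57: x ≈ √(4.57 × 10^-9 × 0.57) = 5.10 × 10^-5 M
Check: 0.009% ionized — well under 5%, approximation valid.
pH = −log(5.10 × 10^-5) = 4.29

pH = 4.29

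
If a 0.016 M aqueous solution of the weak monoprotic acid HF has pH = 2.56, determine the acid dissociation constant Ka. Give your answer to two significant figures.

Ka = 5.7 × 10^-4

[H+] = 10^(-2.56) = 2.75 × 10^-3 M
At equilibrium [HA] = 0.016 − 2.75 × 10^-3 = 1.33 × 10^-2 M
Ka = [H+][A-]/[HA] = (2.75 × 10^-3)² / 1.33 × 10^-2 = 5.7 × 10^-4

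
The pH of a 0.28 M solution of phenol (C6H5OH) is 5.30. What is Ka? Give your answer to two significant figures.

Ka = 9.0 × 10^-11

[H+] = 10^(-5.30) = 5.01 × 10^-6 M
At equilibrium [HA] = 0.28 − 5.01 × 10^-6 = 2.80 × 10^-1 M
Ka = [H+][A-]/[HA] = (5.01 × 10^-6)² / 2.80 × 10^-1 = 9.0 × 10^-11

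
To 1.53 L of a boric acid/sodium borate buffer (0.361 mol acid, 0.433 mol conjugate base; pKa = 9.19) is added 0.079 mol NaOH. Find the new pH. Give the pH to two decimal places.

pH = 9.45

After neutralization: n(B(OH)3) = 0.282 mol, n(B(OH)4-) = 0.512 mol.
pH = pKa + log([A⁻]/[HA]) = 9.19 + log(0.512/0.282) = 9.19 +0.259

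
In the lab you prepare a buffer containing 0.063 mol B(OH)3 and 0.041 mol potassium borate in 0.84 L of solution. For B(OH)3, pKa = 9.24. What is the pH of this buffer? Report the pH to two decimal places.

Using pH = pKa + log([base]/[acid]) with [base]/[acid] = 0.041/0.063:
pH = 9.24 + (-0.187) = 9.05

pH = 9.05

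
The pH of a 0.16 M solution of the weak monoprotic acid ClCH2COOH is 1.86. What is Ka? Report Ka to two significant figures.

[H+] = 10^(-1.86) = 1.38 × 10^-2 M
At equilibrium [HA] = 0.16 − 1.38 × 10^-2 = 1.46 × 10^-1 M
Ka = [H+][A-]/[HA] = (1.38 × 10^-2)² / 1.46 × 10^-1 = 1.3 × 10^-3

Ka = 1.3 × 10^-3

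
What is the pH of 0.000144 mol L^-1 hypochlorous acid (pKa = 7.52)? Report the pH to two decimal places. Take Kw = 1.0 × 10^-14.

pH = 5.68

HOCl ⇌ OCl- + H+
Ka = 10^(−7.52) = 3.02 × 10^-8
Let x = [H+] at equilibrium. Ka = x²/(0.000144 − x).
Assume x ≪ 0.000144: x ≈ √(3.02 × 10^-8 × 0.000144) = 2.09 × 10^-6 M
pH = −log(2.09 × 10^-6) = 5.68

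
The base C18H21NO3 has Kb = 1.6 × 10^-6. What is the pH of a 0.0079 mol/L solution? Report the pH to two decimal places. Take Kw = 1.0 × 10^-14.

C18H21NO3 + H2O ⇌ C18H22NO3+ + OH-
From the ICE table, Kb = [OH-]²/(0.0079 − [OH-]) = 1.6 × 10^-6.
Since Kb ≪ C₀, [OH-] ≈ √(Kb·C₀) = 1.12 × 10^-4 M.
Check: 1.4% ionized — well under 5%, approximation valid.
pOH = 3.95, so pH = 14.00 − pOH = 10.05

pH = 10.05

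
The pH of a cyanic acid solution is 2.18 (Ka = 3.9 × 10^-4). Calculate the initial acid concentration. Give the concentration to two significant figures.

C₀ = 1.2 × 10^-1 M

[H+] = 10^(-2.18) = 6.61 × 10^-3 M = x
Ka = x²/(C₀ − x) ⇒ C₀ = x + x²/Ka
C₀ = 6.61 × 10^-3 + (6.61 × 10^-3)²/(3.9 × 10^-4) = 1.19 × 10^-1 M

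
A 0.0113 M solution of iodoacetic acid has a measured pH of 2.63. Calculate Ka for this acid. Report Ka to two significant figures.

Ka = 6.1 × 10^-4

[H+] = 10^(-2.63) = 2.34 × 10^-3 M
At equilibrium [HA] = 0.0113 − 2.34 × 10^-3 = 8.96 × 10^-3 M
Ka = [H+][A-]/[HA] = (2.34 × 10^-3)² / 8.96 × 10^-3 = 6.1 × 10^-4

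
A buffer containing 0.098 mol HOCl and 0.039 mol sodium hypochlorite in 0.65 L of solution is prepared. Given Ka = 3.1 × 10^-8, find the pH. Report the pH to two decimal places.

pH = 7.11

pKa = −log(3.1 × 10^-8) = 7.509
pH = pKa + log([A⁻]/[HA]) = 7.509 + log(0.039/0.098)
pH = 7.509 + (-0.400) = 7.11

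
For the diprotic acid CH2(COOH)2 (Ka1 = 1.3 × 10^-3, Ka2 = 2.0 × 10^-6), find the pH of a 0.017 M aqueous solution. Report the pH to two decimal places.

Since Ka1 ≫ Ka2, the first ionization dominates [H+].
Ka1 = x²/(0.017 − x) = 1.3 × 10^-3
Solving the quadratic: x = (−Ka1 + √(Ka1² + 4·Ka1·C₀))/2 = 4.10 × 10^-3 M
pH = −log(4.10 × 10^-3) = 2.39

pH = 2.39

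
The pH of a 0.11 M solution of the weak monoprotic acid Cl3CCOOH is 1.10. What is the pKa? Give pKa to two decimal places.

pKa = 0.69

[H+] = 10^(-1.10) = 7.94 × 10^-2 M
At equilibrium [HA] = 0.11 − 7.94 × 10^-2 = 3.06 × 10^-2 M
Ka = [H+][A-]/[HA] = (7.94 × 10^-2)² / 3.06 × 10^-2 = 2.06 × 10^-1
pKa = -log(2.06 × 10^-1) = 0.69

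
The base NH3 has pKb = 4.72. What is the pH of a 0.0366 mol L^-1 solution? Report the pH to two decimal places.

NH3 + H2O ⇌ NH4+ + OH-
Kb = 10^(−4.72) = 1.91 × 10^-5
Let x = [OH-] at equilibrium. Kb = x²/(0.0366 − x).
Neglecting x in the denominator: x = √(1.91 × 10^-5 × 0.0366) = 8.36 × 10^-4 M
pOH = 3.08, so pH = 14.00 − pOH = 10.92

pH = 10.92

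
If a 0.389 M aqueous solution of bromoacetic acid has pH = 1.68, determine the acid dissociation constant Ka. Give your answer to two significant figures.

Ka = 1.2 × 10^-3

[H+] = 10^(-1.68) = 2.09 × 10^-2 M
At equilibrium [HA] = 0.389 − 2.09 × 10^-2 = 3.68 × 10^-1 M
Ka = [H+][A-]/[HA] = (2.09 × 10^-2)² / 3.68 × 10^-1 = 1.2 × 10^-3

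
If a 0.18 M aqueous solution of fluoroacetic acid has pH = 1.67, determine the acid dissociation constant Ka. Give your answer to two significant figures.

Ka = 2.9 × 10^-3

[H+] = 10^(-1.67) = 2.14 × 10^-2 M
At equilibrium [HA] = 0.18 − 2.14 × 10^-2 = 1.59 × 10^-1 M
Ka = [H+][A-]/[HA] = (2.14 × 10^-2)² / 1.59 × 10^-1 = 2.9 × 10^-3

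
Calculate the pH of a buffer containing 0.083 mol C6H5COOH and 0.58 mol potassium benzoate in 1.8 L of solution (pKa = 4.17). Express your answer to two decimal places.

pH = pKa + log([A⁻]/[HA]) = 4.17 + log(0.58/0.083)
pH = 4.17 + (+0.844) = 5.01

pH = 5.01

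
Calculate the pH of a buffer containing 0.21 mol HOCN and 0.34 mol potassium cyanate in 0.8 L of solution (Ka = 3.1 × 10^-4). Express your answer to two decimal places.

pKa = −log(3.1 × 10^-4) = 3.509
Using pH = pKa + log([base]/[acid]) with [base]/[acid] = 0.34/0.21:
pH = 3.509 + (+0.209) = 3.72

pH = 3.72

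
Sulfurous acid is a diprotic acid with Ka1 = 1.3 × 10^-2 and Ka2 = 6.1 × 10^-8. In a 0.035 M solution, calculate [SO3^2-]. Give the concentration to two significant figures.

First ionization gives [H+] ≈ [HSO3-] = 1.58 × 10^-2 M.
Second step: Ka2 = [H+][SO3^2-]/[HSO3-] ≈ [SO3^2-] (since [H+] ≈ [HSO3-]).
So [SO3^2-] ≈ Ka2.

6.1 × 10^-8 M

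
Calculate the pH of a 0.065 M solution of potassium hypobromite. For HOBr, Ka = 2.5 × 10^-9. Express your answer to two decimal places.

pH = 10.71

OBr- is the conjugate base of the weak acid HOBr.
Kb = Kw/Ka = 1.0×10^-14 / 2.5 × 10^-9 = 4.00 × 10^-6
Kb = [OH-]²/(0.065 − [OH-]) = 4.00 × 10^-6
Since Kb ≪ C₀, [OH-] ≈ √(Kb·C₀) = 5.10 × 10^-4 M.
Check: 0.78% ionized — well under 5%, approximation valid.
pOH = −log(5.10 × 10^-4) = 3.29; pH = 14.00 − 3.29 = 10.71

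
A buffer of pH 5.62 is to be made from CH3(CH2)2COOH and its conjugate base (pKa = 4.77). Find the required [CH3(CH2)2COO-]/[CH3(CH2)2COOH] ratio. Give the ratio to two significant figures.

ratio = 7.1

pH = pKa + log(r) ⇒ log(r) = 5.62 − 4.77 = +0.85
r = [CH3(CH2)2COO-]/[CH3(CH2)2COOH] = 10^(+0.85) = 7.08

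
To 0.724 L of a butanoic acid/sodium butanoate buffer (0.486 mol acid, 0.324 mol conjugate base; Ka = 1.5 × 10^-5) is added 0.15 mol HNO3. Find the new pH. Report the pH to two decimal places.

Added H+ converts CH3(CH2)2COO- to CH3(CH2)2COOH: CH3(CH2)2COOH → 0.636 mol, CH3(CH2)2COO- → 0.174 mol.
pKa = −log(1.5 × 10^-5) = 4.824
pH = pKa + log([A⁻]/[HA]) = 4.824 + log(0.174/0.636) = 4.824 -0.563

pH = 4.26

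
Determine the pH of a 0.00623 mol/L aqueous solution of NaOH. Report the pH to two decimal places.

NaOH is a strong base; [OH-] = 0.00623 M.
pOH = -log(0.00623) = 2.21
pH = 14.00 - 2.21 = 11.79

pH = 11.79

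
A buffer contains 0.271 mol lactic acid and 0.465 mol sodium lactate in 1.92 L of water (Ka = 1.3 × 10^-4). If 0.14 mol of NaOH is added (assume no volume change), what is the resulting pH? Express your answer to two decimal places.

OH- converts CH3CH(OH)COOH to CH3CH(OH)COO-: CH3CH(OH)COOH → 0.131 mol, CH3CH(OH)COO- → 0.605 mol.
pKa = −log(1.3 × 10^-4) = 3.886
pH = pKa + log([A⁻]/[HA]) = 3.886 + log(0.605/0.131) = 3.886 +0.664

pH = 4.55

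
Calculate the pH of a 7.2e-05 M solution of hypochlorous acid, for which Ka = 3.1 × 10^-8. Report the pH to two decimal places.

pH = 5.83

HOCl ⇌ OCl- + H+
Let x = [H+] at equilibrium. Ka = x²/(7.2e-05 − x).
Neglecting x in the denominator: x = √(3.1 × 10^-8 × 7.2e-05) = 1.49 × 10^-6 M
Check: 2.1% ionized — well under 5%, approximation valid.
pH = −log[H+] = −log(1.49 × 10^-6) = 5.83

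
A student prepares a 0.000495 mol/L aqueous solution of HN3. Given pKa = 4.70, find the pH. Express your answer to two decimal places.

pH = 4.05

HN3 ⇌ N3- + H+
Ka = 10^(−4.70) = 2.00 × 10^-5
Ka = [H+]²/(0.000495 − [H+]) = 2.00 × 10^-5
Here C₀/Ka ≈ 24.7, so the small-[H+] approximation fails. Use the quadratic:
[H+] = (−Ka + √(Ka² + 4·Ka·C₀))/2 = 9.00 × 10^-5 M
pH = −log(9.00 × 10^-5) = 4.05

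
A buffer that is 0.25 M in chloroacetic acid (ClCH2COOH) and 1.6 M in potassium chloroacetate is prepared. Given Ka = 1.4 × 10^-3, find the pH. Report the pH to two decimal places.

pKa = −log(1.4 × 10^-3) = 2.854
Using pH = pKa + log([base]/[acid]) with [base]/[acid] = 1.6/0.25:
pH = 2.854 + (+0.806) = 3.66

pH = 3.66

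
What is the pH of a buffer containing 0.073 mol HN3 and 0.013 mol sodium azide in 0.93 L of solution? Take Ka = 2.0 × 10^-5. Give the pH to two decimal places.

pH = 3.95

pKa = −log(2.0 × 10^-5) = 4.699
pH = pKa + log([A⁻]/[HA]) = 4.699 + log(0.013/0.073)
pH = 4.699 + (-0.749) = 3.95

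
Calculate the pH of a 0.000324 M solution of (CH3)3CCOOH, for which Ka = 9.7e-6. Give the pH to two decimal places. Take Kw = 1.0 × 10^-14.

(CH3)3CCOOH ⇌ (CH3)3CCOO- + H+
From the ICE table, Ka = x²/(0.000324 − x) = 9.7 × 10^-6.
Here C₀/Ka ≈ 33.4, so the small-x approximation fails. Use the quadratic:
x = (−Ka + √(Ka² + 4·Ka·C₀))/2 = 5.14 × 10^-5 M
pH = −log(5.14 × 10^-5) = 4.29

pH = 4.29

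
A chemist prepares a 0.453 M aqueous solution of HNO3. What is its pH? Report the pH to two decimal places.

pH = 0.34

HNO3 is a strong acid and dissociates completely, so [H+] = 0.453 M.
pH = -log(0.453) = 0.34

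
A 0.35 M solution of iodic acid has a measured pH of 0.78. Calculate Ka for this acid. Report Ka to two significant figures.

Ka = 1.5 × 10^-1

[H+] = 10^(-0.78) = 1.66 × 10^-1 M
At equilibrium [HA] = 0.35 − 1.66 × 10^-1 = 1.84 × 10^-1 M
Ka = [H+][A-]/[HA] = (1.66 × 10^-1)² / 1.84 × 10^-1 = 1.5 × 10^-1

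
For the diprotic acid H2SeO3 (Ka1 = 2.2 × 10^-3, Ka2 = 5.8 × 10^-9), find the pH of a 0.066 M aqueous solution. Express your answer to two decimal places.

Since Ka1 ≫ Ka2, the first ionization dominates [H+].
Ka1 = x²/(0.066 − x) = 2.2 × 10^-3
Solving the quadratic: x = (−Ka1 + √(Ka1² + 4·Ka1·C₀))/2 = 1.10 × 10^-2 M
pH = −log(1.10 × 10^-2) = 1.96

pH = 1.96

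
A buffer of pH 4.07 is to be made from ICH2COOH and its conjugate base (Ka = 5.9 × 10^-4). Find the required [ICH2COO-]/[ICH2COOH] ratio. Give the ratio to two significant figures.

pKa = -log(5.9 × 10^-4) = 3.229
pH = pKa + log(r) ⇒ log(r) = 4.07 − 3.229 = +0.841
r = [ICH2COO-]/[ICH2COOH] = 10^(+0.841) = 6.93

ratio = 6.9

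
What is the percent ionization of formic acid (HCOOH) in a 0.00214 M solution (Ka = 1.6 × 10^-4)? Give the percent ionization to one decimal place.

23.9%

HCOOH ⇌ HCOO- + H+; let x = [H+] at equilibrium.
Ka = x²/(C₀ − x); solving the quadratic gives x = 5.11 × 10^-4 M.
% ionization = x/C₀ × 100% = 5.11 × 10^-4/0.00214 × 100% = 23.9%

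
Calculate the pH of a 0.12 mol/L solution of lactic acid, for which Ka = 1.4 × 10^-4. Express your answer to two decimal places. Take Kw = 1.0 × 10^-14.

pH = 2.39

CH3CH(OH)COOH ⇌ CH3CH(OH)COO- + H+
Ka = x²/(0.12 − x) = 1.4 × 10^-4
Assume x ≪ 0.12: x ≈ √(1.4 × 10^-4 × 0.12) = 4.10 × 10^-3 M
pH = −log(4.10 × 10^-3) = 2.39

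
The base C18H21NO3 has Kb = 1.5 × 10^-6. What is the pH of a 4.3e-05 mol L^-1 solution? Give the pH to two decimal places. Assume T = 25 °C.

pH = 8.86

C18H21NO3 + H2O ⇌ C18H22NO3+ + OH-
From the ICE table, Kb = [OH-]²/(4.3e-05 − [OH-]) = 1.5 × 10^-6.
Here C₀/Kb ≈ 28.7, so the small-[OH-] approximation fails. Use the quadratic:
[OH-] = [−1.5e-06 + √(1.5e-06² + 2.58e-10)]/2 = 7.32 × 10^-6 M
pOH = −log(7.32 × 10^-6) = 5.14; pH = 14.00 − 5.14 = 8.86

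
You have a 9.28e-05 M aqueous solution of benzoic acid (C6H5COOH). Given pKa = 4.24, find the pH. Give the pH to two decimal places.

C6H5COOH ⇌ C6H5COO- + H+
Ka = 10^(−4.24) = 5.75 × 10^-5
Ka = [H+]²/(9.28e-05 − [H+]) = 5.75 × 10^-5
[H+] is not negligible relative to C₀; solve [H+]² + 5.75e-05·[H+] − 5.34e-09 = 0.
[H+] = [−5.75e-05 + √(5.75e-05² + 2.13e-08)]/2 = 4.98 × 10^-5 M
pH = −log[H+] = −log(4.98 × 10^-5) = 4.30

pH = 4.30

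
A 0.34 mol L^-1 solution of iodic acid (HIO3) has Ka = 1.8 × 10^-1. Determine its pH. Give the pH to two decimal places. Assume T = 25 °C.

HIO3 ⇌ IO3- + H+
From the ICE table, Ka = [H+]²/(0.34 − [H+]) = 1.8 × 10^-1.
Here C₀/Ka ≈ 1.89, so the small-[H+] approximation fails. Use the quadratic:
[H+] = (−Ka + √(Ka² + 4·Ka·C₀))/2 = 1.73 × 10^-1 M
pH = −log[H+] = −log(1.73 × 10^-1) = 0.76

pH = 0.76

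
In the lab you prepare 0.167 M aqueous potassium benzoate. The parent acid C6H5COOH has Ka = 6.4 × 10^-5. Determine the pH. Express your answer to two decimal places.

pH = 8.71

C6H5COO- is the conjugate base of the weak acid C6H5COOH.
Kb = Kw/Ka = 1.0×10^-14 / 6.4 × 10^-5 = 1.56 × 10^-10
From the ICE table, Kb = x²/(0.167 − x) = 1.56 × 10^-10.
Assume x ≪ 0.167: x ≈ √(1.56 × 10^-10 × 0.167) = 5.10 × 10^-6 M
Check: 0.0031% ionized — well under 5%, approximation valid.
pOH = −log(5.10 × 10^-6) = 5.29; pH = 14.00 − 5.29 = 8.71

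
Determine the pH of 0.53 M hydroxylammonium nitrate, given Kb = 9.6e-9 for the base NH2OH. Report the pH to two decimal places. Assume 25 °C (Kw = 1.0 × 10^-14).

NH3OH+ is the conjugate acid of the weak base NH2OH.
Ka = Kw/Kb = 1.0×10^-14 / 9.6 × 10^-9 = 1.04 × 10^-6
Ka = x²/(0.53 − x) = 1.04 × 10^-6
Neglecting x in the denominator: x = √(1.04 × 10^-6 × 0.53) = 7.42 × 10^-4 M
pH = −log[H+] = −log(7.42 × 10^-4) = 3.13

pH = 3.13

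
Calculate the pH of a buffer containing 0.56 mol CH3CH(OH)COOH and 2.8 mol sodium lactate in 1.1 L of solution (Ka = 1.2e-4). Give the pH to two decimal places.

pH = 4.62

pKa = −log(1.2 × 10^-4) = 3.921
Henderson–Hasselbalch: pH = pKa + log([CH3CH(OH)COO-]/[CH3CH(OH)COOH]) = 3.921 + log(2.8/0.56)
pH = 3.921 + (+0.699) = 4.62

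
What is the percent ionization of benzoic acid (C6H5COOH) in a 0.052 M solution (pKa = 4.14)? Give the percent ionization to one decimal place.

3.7%

C6H5COOH ⇌ C6H5COO- + H+; let x = [H+] at equilibrium.
Ka = 10^(−4.14) = 7.24 × 10^-5
x ≈ √(Ka·C₀) = √(7.24 × 10^-5 × 0.052) = 1.94 × 10^-3 M
Fraction ionized = 1.94 × 10^-3 / 0.052 = 0.0373 → 3.7%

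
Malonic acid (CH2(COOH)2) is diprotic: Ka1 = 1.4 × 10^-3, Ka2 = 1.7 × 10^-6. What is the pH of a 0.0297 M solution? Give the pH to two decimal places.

Ka1 ≫ Ka2, so treat the first dissociation as the only significant source of H+.
Ka1 = x²/(0.0297 − x) = 1.4 × 10^-3
Solving the quadratic: x = (−Ka1 + √(Ka1² + 4·Ka1·C₀))/2 = 5.79 × 10^-3 M
pH = −log(5.79 × 10^-3) = 2.24

pH = 2.24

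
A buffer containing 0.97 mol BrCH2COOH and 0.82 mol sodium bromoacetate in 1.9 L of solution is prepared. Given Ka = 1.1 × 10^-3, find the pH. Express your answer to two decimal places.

pKa = −log(1.1 × 10^-3) = 2.959
Henderson–Hasselbalch: pH = pKa + log([BrCH2COO-]/[BrCH2COOH]) = 2.959 + log(0.82/0.97)
pH = 2.959 + (-0.073) = 2.89

pH = 2.89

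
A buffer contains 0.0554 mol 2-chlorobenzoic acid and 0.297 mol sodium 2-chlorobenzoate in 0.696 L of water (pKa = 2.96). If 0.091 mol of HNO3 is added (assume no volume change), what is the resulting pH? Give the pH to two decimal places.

After neutralization: n(ClC6H4COOH) = 0.146 mol, n(ClC6H4COO-) = 0.206 mol.
Henderson–Hasselbalch with mole ratio 0.206/0.146: pH = 2.96 + (+0.150)

pH = 3.11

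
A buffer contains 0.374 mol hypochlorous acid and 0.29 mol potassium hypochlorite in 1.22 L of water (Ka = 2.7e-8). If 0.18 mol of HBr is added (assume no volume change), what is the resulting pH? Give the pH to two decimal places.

pH = 6.87

Added H+ converts OCl- to HOCl: HOCl → 0.554 mol, OCl- → 0.11 mol.
pKa = −log(2.7 × 10^-8) = 7.569
pH = pKa + log(n_OCl-/n_HOCl) = 7.569 + log(0.11/0.554) = 7.569 + (-0.702)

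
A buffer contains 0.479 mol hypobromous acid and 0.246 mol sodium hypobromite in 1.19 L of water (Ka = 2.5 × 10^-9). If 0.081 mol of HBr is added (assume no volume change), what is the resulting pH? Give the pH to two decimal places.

Added H+ converts OBr- to HOBr: HOBr → 0.56 mol, OBr- → 0.165 mol.
pKa = −log(2.5 × 10^-9) = 8.602
pH = pKa + log(n_OBr-/n_HOBr) = 8.602 + log(0.165/0.56) = 8.602 + (-0.531)

pH = 8.07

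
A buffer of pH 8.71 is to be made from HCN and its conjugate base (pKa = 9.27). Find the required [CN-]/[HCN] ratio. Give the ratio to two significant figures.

ratio = 0.28

pH = pKa + log(r) ⇒ log(r) = 8.71 − 9.27 = -0.56
r = [CN-]/[HCN] = 10^(-0.56) = 0.275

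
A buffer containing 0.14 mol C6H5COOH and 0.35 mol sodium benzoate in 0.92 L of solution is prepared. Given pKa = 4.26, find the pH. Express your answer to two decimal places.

Henderson–Hasselbalch: pH = pKa + log([C6H5COO-]/[C6H5COOH]) = 4.26 + log(0.35/0.14)
pH = 4.26 + (+0.398) = 4.66

pH = 4.66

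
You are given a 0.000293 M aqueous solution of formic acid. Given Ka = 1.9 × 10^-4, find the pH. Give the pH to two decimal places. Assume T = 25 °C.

HCOOH ⇌ HCOO- + H+
Ka = x²/(0.000293 − x) = 1.9 × 10^-4
Here C₀/Ka ≈ 1.54, so the small-x approximation fails. Use the quadratic:
x = (−Ka + √(Ka² + 4·Ka·C₀))/2 = 1.59 × 10^-4 M
pH = −log(1.59 × 10^-4) = 3.80

pH = 3.80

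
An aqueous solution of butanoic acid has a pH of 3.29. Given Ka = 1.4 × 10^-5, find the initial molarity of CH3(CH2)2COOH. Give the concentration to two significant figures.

C₀ = 1.9 × 10^-2 M

[H+] = 10^(-3.29) = 5.13 × 10^-4 M = x
Ka = x²/(C₀ − x) ⇒ C₀ = x + x²/Ka
C₀ = 5.13 × 10^-4 + (5.13 × 10^-4)²/(1.4 × 10^-5) = 1.93 × 10^-2 M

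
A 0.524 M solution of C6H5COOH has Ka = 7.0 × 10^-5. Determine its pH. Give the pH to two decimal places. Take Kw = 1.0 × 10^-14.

C6H5COOH ⇌ C6H5COO- + H+
From the ICE table, Ka = [H+]²/(0.524 − [H+]) = 7.0 × 10^-5.
Assume [H+] ≪ 0.524: [H+] ≈ √(7.0 × 10^-5 × 0.524) = 6.06 × 10^-3 M
Check: 1.2% ionized — well under 5%, approximation valid.
pH = −log[H+] = −log(6.06 × 10^-3) = 2.22

pH = 2.22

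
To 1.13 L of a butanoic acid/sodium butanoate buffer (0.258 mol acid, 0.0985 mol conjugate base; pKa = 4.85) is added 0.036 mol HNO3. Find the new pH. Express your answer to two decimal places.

pH = 4.18

After neutralization: n(CH3(CH2)2COOH) = 0.294 mol, n(CH3(CH2)2COO-) = 0.0625 mol.
pH = pKa + log([A⁻]/[HA]) = 4.85 + log(0.0625/0.294) = 4.85 -0.672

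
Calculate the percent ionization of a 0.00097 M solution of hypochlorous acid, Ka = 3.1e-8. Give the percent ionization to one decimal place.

0.6%

HOCl ⇌ OCl- + H+; let x = [H+] at equilibrium.
x ≈ √(Ka·C₀) = √(3.1 × 10^-8 × 0.00097) = 5.48 × 10^-6 M
% ionization = x/C₀ × 100% = 5.48 × 10^-6/0.00097 × 100% = 0.6%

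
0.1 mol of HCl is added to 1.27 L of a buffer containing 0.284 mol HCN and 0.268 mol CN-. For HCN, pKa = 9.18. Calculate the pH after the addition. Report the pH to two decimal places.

pH = 8.82

Added H+ converts CN- to HCN: HCN → 0.384 mol, CN- → 0.168 mol.
pH = pKa + log([A⁻]/[HA]) = 9.18 + log(0.168/0.384) = 9.18 -0.359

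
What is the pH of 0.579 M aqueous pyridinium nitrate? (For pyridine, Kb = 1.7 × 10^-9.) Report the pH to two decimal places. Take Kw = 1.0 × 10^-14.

C5H5NH+ is the conjugate acid of the weak base C5H5N.
Ka = Kw/Kb = 1.0×10^-14 / 1.7 × 10^-9 = 5.88 × 10^-6
Ka = x²/(0.579 − x) = 5.88 × 10^-6
Assume x ≪ 0.579: x ≈ √(5.88 × 10^-6 × 0.579) = 1.85 × 10^-3 M
Check: 0.32% ionized — well under 5%, approximation valid.
pH = −log[H+] = −log(1.85 × 10^-3) = 2.73

pH = 2.73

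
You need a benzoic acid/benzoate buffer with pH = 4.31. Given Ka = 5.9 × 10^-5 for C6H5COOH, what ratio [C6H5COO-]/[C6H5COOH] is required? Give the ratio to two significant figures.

pKa = -log(5.9 × 10^-5) = 4.229
pH = pKa + log(r) ⇒ log(r) = 4.31 − 4.229 = +0.081
r = [C6H5COO-]/[C6H5COOH] = 10^(+0.081) = 1.21

ratio = 1.2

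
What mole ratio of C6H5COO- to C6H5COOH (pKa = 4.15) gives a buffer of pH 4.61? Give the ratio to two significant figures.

ratio = 2.9

pH = pKa + log(r) ⇒ log(r) = 4.61 − 4.15 = +0.46
r = [C6H5COO-]/[C6H5COOH] = 10^(+0.46) = 2.88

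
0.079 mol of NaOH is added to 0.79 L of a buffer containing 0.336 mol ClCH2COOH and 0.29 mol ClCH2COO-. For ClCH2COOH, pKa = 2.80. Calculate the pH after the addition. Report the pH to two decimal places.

pH = 2.96

After neutralization: n(ClCH2COOH) = 0.257 mol, n(ClCH2COO-) = 0.369 mol.
Henderson–Hasselbalch with mole ratio 0.369/0.257: pH = 2.80 + (+0.157)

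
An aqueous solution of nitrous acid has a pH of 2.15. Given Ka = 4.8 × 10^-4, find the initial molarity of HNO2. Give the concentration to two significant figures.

[H+] = 10^(-2.15) = 7.08 × 10^-3 M = x
Ka = x²/(C₀ − x) ⇒ C₀ = x + x²/Ka
C₀ = 7.08 × 10^-3 + (7.08 × 10^-3)²/(4.8 × 10^-4) = 1.12 × 10^-1 M

C₀ = 1.1 × 10^-1 M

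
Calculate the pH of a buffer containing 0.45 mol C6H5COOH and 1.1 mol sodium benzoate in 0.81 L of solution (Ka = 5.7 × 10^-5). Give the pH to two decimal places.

pKa = −log(5.7 × 10^-5) = 4.244
Henderson–Hasselbalch: pH = pKa + log([C6H5COO-]/[C6H5COOH]) = 4.244 + log(1.1/0.45)
pH = 4.244 + (+0.388) = 4.63

pH = 4.63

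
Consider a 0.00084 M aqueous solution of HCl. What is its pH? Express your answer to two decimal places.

HCl is a strong acid and dissociates completely, so [H+] = 0.00084 M.
pH = -log(0.00084) = 3.08

pH = 3.08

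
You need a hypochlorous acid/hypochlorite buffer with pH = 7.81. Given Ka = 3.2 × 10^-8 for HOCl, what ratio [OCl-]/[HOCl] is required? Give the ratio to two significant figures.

pKa = -log(3.2 × 10^-8) = 7.495
pH = pKa + log(r) ⇒ log(r) = 7.81 − 7.495 = +0.315
r = [OCl-]/[HOCl] = 10^(+0.315) = 2.07

ratio = 2.1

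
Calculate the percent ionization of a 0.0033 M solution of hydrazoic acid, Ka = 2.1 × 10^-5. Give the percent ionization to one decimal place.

HN3 ⇌ N3- + H+; let x = [H+] at equilibrium.
Solve x² + 2.1e-05x − 6.93e-08 = 0 → x = 2.53 × 10^-4 M
Fraction ionized = 2.53 × 10^-4 / 0.0033 = 0.0767 → 7.7%

7.7%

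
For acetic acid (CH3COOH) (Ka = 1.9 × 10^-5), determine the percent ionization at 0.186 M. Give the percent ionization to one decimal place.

CH3COOH ⇌ CH3COO- + H+; let x = [H+] at equilibrium.
x ≈ √(Ka·C₀) = √(1.9 × 10^-5 × 0.186) = 1.88 × 10^-3 M
Fraction ionized = 1.88 × 10^-3 / 0.186 = 0.0101 → 1.0%

1.0%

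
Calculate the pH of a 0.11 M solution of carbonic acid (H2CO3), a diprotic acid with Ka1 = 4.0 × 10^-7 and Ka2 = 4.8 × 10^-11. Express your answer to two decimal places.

pH = 3.68

Ka1 ≫ Ka2, so treat the first dissociation as the only significant source of H+.
Ka1 = x²/(0.11 − x) = 4.0 × 10^-7
x ≈ √(4.0 × 10^-7 × 0.11) = 2.10 × 10^-4 M
pH = −log(2.10 × 10^-4) = 3.68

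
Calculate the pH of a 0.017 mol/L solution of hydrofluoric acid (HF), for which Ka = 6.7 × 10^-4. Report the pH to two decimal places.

HF ⇌ F- + H+
Ka = x²/(0.017 − x) = 6.7 × 10^-4
x is not negligible relative to C₀; solve x² + 0.00067·x − 1.14e-05 = 0.
x = (−Ka + √(Ka² + 4·Ka·C₀))/2 = 3.06 × 10^-3 M
pH = −log(3.06 × 10^-3) = 2.51

pH = 2.51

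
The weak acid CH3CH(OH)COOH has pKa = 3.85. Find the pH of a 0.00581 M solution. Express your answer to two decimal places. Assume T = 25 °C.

CH3CH(OH)COOH ⇌ CH3CH(OH)COO- + H+
Ka = 10^(−3.85) = 1.41 × 10^-4
Ka = x²/(0.00581 − x) = 1.41 × 10^-4
The 5% rule fails; solving x² + Ka·x − Ka·C₀ = 0 exactly:
x = (−Ka + √(Ka² + 4·Ka·C₀))/2 = 8.37 × 10^-4 M
pH = −log[H+] = −log(8.37 × 10^-4) = 3.08

pH = 3.08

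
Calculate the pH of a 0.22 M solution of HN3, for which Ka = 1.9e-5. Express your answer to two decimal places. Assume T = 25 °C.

HN3 ⇌ N3- + H+
Let x = [H+] at equilibrium. Ka = x²/(0.22 − x).
Since Ka ≪ C₀, x ≈ √(Ka·C₀) = 2.04 × 10^-3 M.
Check: 0.93% ionized — well under 5%, approximation valid.
pH = −log[H+] = −log(2.04 × 10^-3) = 2.69

pH = 2.69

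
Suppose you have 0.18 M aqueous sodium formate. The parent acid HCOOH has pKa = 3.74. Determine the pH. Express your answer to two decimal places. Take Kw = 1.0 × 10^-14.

pH = 8.50

HCOO- is the conjugate base of the weak acid HCOOH.
Ka = 10^(−3.74) = 1.82 × 10^-4
Kb = Kw/Ka = 1.0×10^-14 / 1.82 × 10^-4 = 5.49 × 10^-11
Kb = x²/(0.18 − x) = 5.49 × 10^-11
Assume x ≪ 0.18: x ≈ √(5.49 × 10^-11 × 0.18) = 3.14 × 10^-6 M
Check: 0.0017% ionized — well under 5%, approximation valid.
pOH = −log(3.14 × 10^-6) = 5.50; pH = 14.00 − 5.50 = 8.50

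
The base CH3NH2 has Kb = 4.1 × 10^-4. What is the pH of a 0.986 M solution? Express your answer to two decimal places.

pH = 12.30

CH3NH2 + H2O ⇌ CH3NH3+ + OH-
Kb = [OH-]²/(0.986 − [OH-]) = 4.1 × 10^-4
Assume [OH-] ≪ 0.986: [OH-] ≈ √(4.1 × 10^-4 × 0.986) = 2.01 × 10^-2 M
pOH = 1.70, so pH = 14.00 − pOH = 12.30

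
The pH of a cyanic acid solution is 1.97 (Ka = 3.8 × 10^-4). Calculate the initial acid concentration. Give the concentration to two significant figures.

[H+] = 10^(-1.97) = 1.07 × 10^-2 M = x
Ka = x²/(C₀ − x) ⇒ C₀ = x + x²/Ka
C₀ = 1.07 × 10^-2 + (1.07 × 10^-2)²/(3.8 × 10^-4) = 3.12 × 10^-1 M

C₀ = 3.1 × 10^-1 M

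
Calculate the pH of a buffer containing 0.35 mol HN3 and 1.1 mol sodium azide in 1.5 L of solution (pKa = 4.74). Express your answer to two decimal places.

pH = 5.24

Using pH = pKa + log([base]/[acid]) with [base]/[acid] = 1.1/0.35:
pH = 4.74 + (+0.497) = 5.24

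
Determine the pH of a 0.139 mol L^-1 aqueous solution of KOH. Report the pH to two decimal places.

KOH is a strong base; [OH-] = 0.139 M.
pOH = -log(0.139) = 0.86
pH = 14.00 - 0.86 = 13.14

pH = 13.14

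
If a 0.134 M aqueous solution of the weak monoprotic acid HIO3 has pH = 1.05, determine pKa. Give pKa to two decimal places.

pKa = 0.75

[H+] = 10^(-1.05) = 8.91 × 10^-2 M
At equilibrium [HA] = 0.134 − 8.91 × 10^-2 = 4.49 × 10^-2 M
Ka = [H+][A-]/[HA] = (8.91 × 10^-2)² / 4.49 × 10^-2 = 1.77 × 10^-1
pKa = -log(1.77 × 10^-1) = 0.75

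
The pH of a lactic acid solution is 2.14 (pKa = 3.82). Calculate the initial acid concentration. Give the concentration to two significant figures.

C₀ = 3.5 × 10^-1 M

[H+] = 10^(-2.14) = 7.24 × 10^-3 M = x
Ka = 10^(−3.82) = 1.51 × 10^-4
Ka = x²/(C₀ − x) ⇒ C₀ = x + x²/Ka
C₀ = 7.24 × 10^-3 + (7.24 × 10^-3)²/(1.51 × 10^-4) = 3.54 × 10^-1 M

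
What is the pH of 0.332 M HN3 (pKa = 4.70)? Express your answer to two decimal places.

HN3 ⇌ N3- + H+
Ka = 10^(−4.70) = 2.00 × 10^-5
Let x = [H+] at equilibrium. Ka = x²/(0.332 − x).
Neglecting x in the denominator: x = √(2.00 × 10^-5 × 0.332) = 2.58 × 10^-3 M
(x/C₀ = 0.78% < 5%, so the approximation holds.)
pH = −log(2.58 × 10^-3) = 2.59

pH = 2.59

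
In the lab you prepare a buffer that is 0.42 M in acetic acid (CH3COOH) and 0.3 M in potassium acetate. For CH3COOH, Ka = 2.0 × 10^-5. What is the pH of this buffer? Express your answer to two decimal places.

pH = 4.55

pKa = −log(2.0 × 10^-5) = 4.699
pH = pKa + log([A⁻]/[HA]) = 4.699 + log(0.3/0.42)
pH = 4.699 + (-0.146) = 4.55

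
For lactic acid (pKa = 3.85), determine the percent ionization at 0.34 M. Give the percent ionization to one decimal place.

2.0%

CH3CH(OH)COOH ⇌ CH3CH(OH)COO- + H+; let x = [H+] at equilibrium.
Ka = 10^(−3.85) = 1.41 × 10^-4
x ≈ √(Ka·C₀) = √(1.41 × 10^-4 × 0.34) = 6.92 × 10^-3 M
% ionization = x/C₀ × 100% = 6.92 × 10^-3/0.34 × 100% = 2.0%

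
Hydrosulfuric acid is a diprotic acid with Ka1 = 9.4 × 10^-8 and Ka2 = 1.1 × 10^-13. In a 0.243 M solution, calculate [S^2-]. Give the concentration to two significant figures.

1.1 × 10^-13 M

First ionization gives [H+] ≈ [HS-] = 1.51 × 10^-4 M.
Second step: Ka2 = [H+][S^2-]/[HS-] ≈ [S^2-] (since [H+] ≈ [HS-]).
So [S^2-] ≈ Ka2.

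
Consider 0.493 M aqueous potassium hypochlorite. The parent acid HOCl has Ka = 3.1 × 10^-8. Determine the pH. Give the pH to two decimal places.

pH = 10.60

OCl- is the conjugate base of the weak acid HOCl.
Kb = Kw/Ka = 1.0×10^-14 / 3.1 × 10^-8 = 3.23 × 10^-7
From the ICE table, Kb = [OH-]²/(0.493 − [OH-]) = 3.23 × 10^-7.
Neglecting [OH-] in the denominator: [OH-] = √(3.23 × 10^-7 × 0.493) = 3.99 × 10^-4 M
([OH-]/C₀ = 0.081% < 5%, so the approximation holds.)
pOH = 3.40, so pH = 14.00 − pOH = 10.60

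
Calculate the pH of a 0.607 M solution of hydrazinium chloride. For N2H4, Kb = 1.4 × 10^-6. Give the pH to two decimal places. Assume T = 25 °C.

N2H5+ is the conjugate acid of the weak base N2H4.
Ka = Kw/Kb = 1.0×10^-14 / 1.4 × 10^-6 = 7.14 × 10^-9
Let x = [H+] at equilibrium. Ka = x²/(0.607 − x).
Since Ka ≪ C₀, x ≈ √(Ka·C₀) = 6.58 × 10^-5 M.
(x/C₀ = 0.011% < 5%, so the approximation holds.)
pH = −log(6.58 × 10^-5) = 4.18

pH = 4.18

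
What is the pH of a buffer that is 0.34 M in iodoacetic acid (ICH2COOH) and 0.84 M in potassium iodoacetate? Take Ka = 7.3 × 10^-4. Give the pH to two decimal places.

pKa = −log(7.3 × 10^-4) = 3.137
Henderson–Hasselbalch: pH = pKa + log([ICH2COO-]/[ICH2COOH]) = 3.137 + log(0.84/0.34)
pH = 3.137 + (+0.393) = 3.53

pH = 3.53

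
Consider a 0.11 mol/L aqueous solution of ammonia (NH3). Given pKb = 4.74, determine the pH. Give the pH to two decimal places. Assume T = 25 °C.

pH = 11.15

NH3 + H2O ⇌ NH4+ + OH-
Kb = 10^(−4.74) = 1.82 × 10^-5
From the ICE table, Kb = x²/(0.11 − x) = 1.82 × 10^-5.
Assume x ≪ 0.11: x ≈ √(1.82 × 10^-5 × 0.11) = 1.41 × 10^-3 M
(x/C₀ = 1.3% < 5%, so the approximation holds.)
pOH = −log(1.41 × 10^-3) = 2.85; pH = 14.00 − 2.85 = 11.15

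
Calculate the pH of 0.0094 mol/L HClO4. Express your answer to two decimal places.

HClO4 is a strong acid and dissociates completely, so [H+] = 0.0094 M.
pH = -log(0.0094) = 2.03

pH = 2.03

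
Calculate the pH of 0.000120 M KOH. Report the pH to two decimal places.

pH = 10.08

KOH is a strong base; [OH-] = 0.00012 M.
pOH = -log(0.00012) = 3.92
pH = 14.00 - 3.92 = 10.08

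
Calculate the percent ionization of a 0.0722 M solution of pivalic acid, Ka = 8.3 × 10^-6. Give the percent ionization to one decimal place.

1.1%

(CH3)3CCOOH ⇌ (CH3)3CCOO- + H+; let x = [H+] at equilibrium.
x ≈ √(Ka·C₀) = √(8.3 × 10^-6 × 0.0722) = 7.74 × 10^-4 M
Fraction ionized = 7.74 × 10^-4 / 0.0722 = 0.0107 → 1.1%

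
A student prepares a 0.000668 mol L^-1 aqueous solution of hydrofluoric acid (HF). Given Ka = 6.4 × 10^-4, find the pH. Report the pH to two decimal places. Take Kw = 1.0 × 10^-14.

pH = 3.39

HF ⇌ F- + H+
From the ICE table, Ka = [H+]²/(0.000668 − [H+]) = 6.4 × 10^-4.
The 5% rule fails; solving [H+]² + Ka·[H+] − Ka·C₀ = 0 exactly:
[H+] = [−0.00064 + √(0.00064² + 1.71e-06)]/2 = 4.08 × 10^-4 M
pH = −log(4.08 × 10^-4) = 3.39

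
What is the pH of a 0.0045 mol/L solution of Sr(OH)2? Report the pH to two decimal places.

pH = 11.95

Sr(OH)2 is a strong base (each formula unit releases 2 OH-); [OH-] = 0.009 M.
pOH = -log(0.009) = 2.05
pH = 14.00 - 2.05 = 11.95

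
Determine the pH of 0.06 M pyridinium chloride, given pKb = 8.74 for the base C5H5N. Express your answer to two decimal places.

C5H5NH+ is the conjugate acid of the weak base C5H5N.
Kb = 10^(−8.74) = 1.82 × 10^-9
Ka = Kw/Kb = 1.0×10^-14 / 1.82 × 10^-9 = 5.49 × 10^-6
Ka = x²/(0.06 − x) = 5.49 × 10^-6
Neglecting x in the denominator: x = √(5.49 × 10^-6 × 0.06) = 5.74 × 10^-4 M
pH = −log(5.74 × 10^-4) = 3.24

pH = 3.24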